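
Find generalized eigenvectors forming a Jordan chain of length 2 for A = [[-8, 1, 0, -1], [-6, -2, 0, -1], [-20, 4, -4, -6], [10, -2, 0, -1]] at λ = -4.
We seek v_1 ∈ ker((A + 4I)^2) \ ker(A + 4I), then set v_{i+1} = (A + 4I) v_i.

One such chain is v_1 = [[0, 1, 0, 0]]^T, v_2 = [[1, 2, 4, -2]]^T. Check: (A + 4I) v_2 = [[0, 0, 0, 0]]^T = 0.

v_1 = [[0, 1, 0, 0]]^T, v_2 = [[1, 2, 4, -2]]^T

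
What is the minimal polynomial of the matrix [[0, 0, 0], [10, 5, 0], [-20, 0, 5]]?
The characteristic polynomial factors as x(x - 5)^2. The minimal polynomial is ∏(x - λ)^{k_λ} where k_λ is the size of the largest Jordan block at λ.

For λ = 0: rank(A) = 2, and the largest Jordan block has size 1 (the smallest k with rank(A^k) = rank(A^(k+1))).
For λ = 5: rank(A - 5I) = 1, and the largest Jordan block has size 1 (the smallest k with rank((A - 5I)^k) = rank((A - 5I)^(k+1))).

So m_A(x) = x(x - 5).

m_A(x) = x(x - 5)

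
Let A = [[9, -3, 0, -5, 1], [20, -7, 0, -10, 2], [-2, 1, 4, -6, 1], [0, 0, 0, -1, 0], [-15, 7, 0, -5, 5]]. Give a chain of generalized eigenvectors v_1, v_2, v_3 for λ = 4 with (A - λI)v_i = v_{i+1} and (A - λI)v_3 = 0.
v_1 = [[0, 0, 0, 0, 1]]^T, v_2 = [[1, 2, 1, 0, 1]]^T, v_3 = [[0, 0, 1, 0, 0]]^T

We seek v_1 ∈ ker((A - 4I)^3) \ ker((A - 4I)^2), then set v_{i+1} = (A - 4I) v_i.

One such chain is v_1 = [[0, 0, 0, 0, 1]]^T, v_2 = [[1, 2, 1, 0, 1]]^T, v_3 = [[0, 0, 1, 0, 0]]^T. Check: (A - 4I) v_3 = [[0, 0, 0, 0, 0]]^T = 0.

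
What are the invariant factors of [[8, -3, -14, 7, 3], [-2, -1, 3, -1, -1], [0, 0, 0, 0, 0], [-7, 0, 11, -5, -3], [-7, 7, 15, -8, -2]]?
The Jordan structure of A has elementary divisors x^3, x^2. Arranging the block sizes at each eigenvalue in decreasing order and taking row products gives the invariant factors.

Invariant factors (smallest first, each dividing the next): x^2, x^3.

Check: the last factor x^3 is the minimal polynomial, and the product x^5 is the characteristic polynomial.

x^2, x^3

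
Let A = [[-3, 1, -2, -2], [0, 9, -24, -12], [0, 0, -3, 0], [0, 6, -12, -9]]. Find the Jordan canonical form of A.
J = [[-3, 1, 0, 0], [0, -3, 0, 0], [0, 0, -3, 0], [0, 0, 0, 3]]

The characteristic polynomial is det(xI - A) = (x - 3)(x + 3)^3, so the eigenvalues are -3 (algebraic multiplicity 3), 3 (algebraic multiplicity 1).

For λ = -3: rank(A + 3I) = 2, rank((A + 3I)^2) = 1. The eigenspace has dimension 4 - 2 = 2, so there are 2 Jordan blocks; the rank sequence gives block sizes [2, 1].

For λ = 3: algebraic multiplicity 1 gives one 1×1 block.

Assembling the blocks gives the Jordan form J above.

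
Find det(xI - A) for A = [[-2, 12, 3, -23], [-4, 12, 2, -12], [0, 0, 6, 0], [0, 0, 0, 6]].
xI - A = [[x + 2, -12, -3, 23], [4, x - 12, -2, 12], [0, 0, x - 6, 0], [0, 0, 0, x - 6]].

Expanding det(xI - A) along the first row:
det(xI - A) = + (x + 2)·det([[x - 12, -2, 12], [0, x - 6, 0], [0, 0, x - 6]]) - (-12)·det([[4, -2, 12], [0, x - 6, 0], [0, 0, x - 6]]) + (-3)·det([[4, x - 12, 12], [0, 0, 0], [0, 0, x - 6]]) - (23)·det([[4, x - 12, -2], [0, 0, x - 6], [0, 0, 0]]).

Evaluating gives χ_A(x) = x^4 - 22x^3 + 180x^2 - 648x + 864 = (x - 6)^3(x - 4).

χ_A(x) = (x - 6)^3(x - 4)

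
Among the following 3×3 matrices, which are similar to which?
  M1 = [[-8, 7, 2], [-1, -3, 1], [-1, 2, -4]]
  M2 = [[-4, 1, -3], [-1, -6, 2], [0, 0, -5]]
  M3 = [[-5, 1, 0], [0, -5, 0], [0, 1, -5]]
2 classes: {M1, M2}, {M3}

Characteristic polynomials: χ_{M1} = (x + 5)^3, χ_{M2} = (x + 5)^3, χ_{M3} = (x + 5)^3.

{M1, M2}: invariant factors (x + 5)^3.

{M3}: invariant factors x + 5, (x + 5)^2.

Matrices are similar if and only if their invariant-factor lists agree; the partition into similarity classes is {M1, M2}, {M3}.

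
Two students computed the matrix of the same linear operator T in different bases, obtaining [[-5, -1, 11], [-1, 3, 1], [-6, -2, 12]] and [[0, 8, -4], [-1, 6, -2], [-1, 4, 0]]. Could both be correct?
No.

trace(A) = 10 but trace(B) = 6. The trace is a similarity invariant, so A and B are not similar.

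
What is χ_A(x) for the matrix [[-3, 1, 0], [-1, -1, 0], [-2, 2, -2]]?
χ_A(x) = (x + 2)^3

xI - A = [[x + 3, -1, 0], [1, x + 1, 0], [2, -2, x + 2]].

Expanding det(xI - A) along the first row:
det(xI - A) = + (x + 3)·det([[x + 1, 0], [-2, x + 2]]) - (-1)·det([[1, 0], [2, x + 2]]) + (0)·det([[1, x + 1], [2, -2]]).

Evaluating gives χ_A(x) = x^3 + 6x^2 + 12x + 8 = (x + 2)^3.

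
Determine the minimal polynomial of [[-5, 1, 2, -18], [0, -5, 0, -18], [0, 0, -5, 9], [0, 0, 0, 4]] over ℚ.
The characteristic polynomial factors as (x - 4)(x + 5)^3. The minimal polynomial is ∏(x - λ)^{k_λ} where k_λ is the size of the largest Jordan block at λ.

For λ = -5: rank(A + 5I) = 2, and the largest Jordan block has size 2 (the smallest k with rank((A + 5I)^k) = rank((A + 5I)^(k+1))).
For λ = 4: rank(A - 4I) = 3, and the largest Jordan block has size 1 (the smallest k with rank((A - 4I)^k) = rank((A - 4I)^(k+1))).

So m_A(x) = (x - 4)(x + 5)^2.

m_A(x) = (x - 4)(x + 5)^2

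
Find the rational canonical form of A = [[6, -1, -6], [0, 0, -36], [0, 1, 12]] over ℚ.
The invariant factors of A (the non-unit diagonal entries of the Smith normal form of xI - A over ℚ[x]) are x - 6, (x - 6)^2, each dividing the next. The characteristic polynomial is their product, (x - 6)^3.

The rational canonical form is the block-diagonal matrix of companion matrices C(f_i):
R = [[6, 0, 0], [0, 0, -36], [0, 1, 12]].

R = [[6, 0, 0], [0, 0, -36], [0, 1, 12]]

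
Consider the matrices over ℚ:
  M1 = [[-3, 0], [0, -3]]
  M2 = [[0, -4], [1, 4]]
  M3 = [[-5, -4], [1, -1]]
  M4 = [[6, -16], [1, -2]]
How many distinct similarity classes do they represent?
Characteristic polynomials: χ_{M1} = (x + 3)^2, χ_{M2} = (x - 2)^2, χ_{M3} = (x + 3)^2, χ_{M4} = (x - 2)^2.

{M1}: invariant factors x + 3, x + 3.

{M2, M4}: invariant factors (x - 2)^2.

{M3}: invariant factors (x + 3)^2.

Matrices are similar if and only if their invariant-factor lists agree; the partition into similarity classes is {M1}, {M2, M4}, {M3}.

3 classes: {M1}, {M2, M4}, {M3}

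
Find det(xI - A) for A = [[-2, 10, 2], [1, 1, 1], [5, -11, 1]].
χ_A(x) = (x - 2)^2(x + 4)

xI - A = [[x + 2, -10, -2], [-1, x - 1, -1], [-5, 11, x - 1]].

Expanding det(xI - A) along the first row:
det(xI - A) = + (x + 2)·det([[x - 1, -1], [11, x - 1]]) - (-10)·det([[-1, -1], [-5, x - 1]]) + (-2)·det([[-1, x - 1], [-5, 11]]).

Evaluating gives χ_A(x) = x^3 - 12x + 16 = (x - 2)^2(x + 4).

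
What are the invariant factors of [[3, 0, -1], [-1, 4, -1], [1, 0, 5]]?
x - 4, (x - 4)^2

The Jordan structure of A has elementary divisors (x - 4)^2, (x - 4). Arranging the block sizes at each eigenvalue in decreasing order and taking row products gives the invariant factors.

Invariant factors (smallest first, each dividing the next): x - 4, (x - 4)^2.

Check: the last factor (x - 4)^2 is the minimal polynomial, and the product (x - 4)^3 is the characteristic polynomial.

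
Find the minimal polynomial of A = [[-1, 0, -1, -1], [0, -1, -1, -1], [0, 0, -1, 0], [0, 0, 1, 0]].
The characteristic polynomial factors as x(x + 1)^3. The minimal polynomial is ∏(x - λ)^{k_λ} where k_λ is the size of the largest Jordan block at λ.

For λ = -1: rank(A + I) = 1, and the largest Jordan block has size 1 (the smallest k with rank((A + I)^k) = rank((A + I)^(k+1))).
For λ = 0: rank(A) = 3, and the largest Jordan block has size 1 (the smallest k with rank(A^k) = rank(A^(k+1))).

So m_A(x) = x(x + 1).

m_A(x) = x(x + 1)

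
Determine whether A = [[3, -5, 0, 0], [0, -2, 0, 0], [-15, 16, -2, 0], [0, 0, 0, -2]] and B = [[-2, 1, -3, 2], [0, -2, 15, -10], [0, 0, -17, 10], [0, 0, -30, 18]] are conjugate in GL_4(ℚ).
Two matrices over a field are similar if and only if they have the same invariant factors.

Both A and B have characteristic polynomial (x - 3)(x + 2)^3 and minimal polynomial (x - 3)(x + 2)^2. Computing further, both have invariant factors x + 2, (x - 3)(x + 2)^2. Hence A and B are similar.

Yes.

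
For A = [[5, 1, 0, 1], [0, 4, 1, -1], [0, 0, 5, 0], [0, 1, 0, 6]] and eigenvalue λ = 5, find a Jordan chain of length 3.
We seek v_1 ∈ ker((A - 5I)^3) \ ker((A - 5I)^2), then set v_{i+1} = (A - 5I) v_i.

One such chain is v_1 = [[-2, 0, 1, 0]]^T, v_2 = [[0, 1, 0, 0]]^T, v_3 = [[1, -1, 0, 1]]^T. Check: (A - 5I) v_3 = [[0, 0, 0, 0]]^T = 0.

v_1 = [[-2, 0, 1, 0]]^T, v_2 = [[0, 1, 0, 0]]^T, v_3 = [[1, -1, 0, 1]]^T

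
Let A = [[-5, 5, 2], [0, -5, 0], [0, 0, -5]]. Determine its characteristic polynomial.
xI - A = [[x + 5, -5, -2], [0, x + 5, 0], [0, 0, x + 5]].

Expanding det(xI - A) along the first row:
det(xI - A) = + (x + 5)·det([[x + 5, 0], [0, x + 5]]) - (-5)·det([[0, 0], [0, x + 5]]) + (-2)·det([[0, x + 5], [0, 0]]).

Evaluating gives χ_A(x) = x^3 + 15x^2 + 75x + 125 = (x + 5)^3.

χ_A(x) = (x + 5)^3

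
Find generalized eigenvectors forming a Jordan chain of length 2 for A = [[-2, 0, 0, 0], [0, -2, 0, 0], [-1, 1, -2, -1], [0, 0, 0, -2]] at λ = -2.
v_1 = [[-2, -1, 1, 0]]^T, v_2 = [[0, 0, 1, 0]]^T

We seek v_1 ∈ ker((A + 2I)^2) \ ker(A + 2I), then set v_{i+1} = (A + 2I) v_i.

One such chain is v_1 = [[-2, -1, 1, 0]]^T, v_2 = [[0, 0, 1, 0]]^T. Check: (A + 2I) v_2 = [[0, 0, 0, 0]]^T = 0.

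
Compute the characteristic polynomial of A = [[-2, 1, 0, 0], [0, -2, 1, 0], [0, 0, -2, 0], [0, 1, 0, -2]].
xI - A = [[x + 2, -1, 0, 0], [0, x + 2, -1, 0], [0, 0, x + 2, 0], [0, -1, 0, x + 2]].

Expanding det(xI - A) along the first row:
det(xI - A) = + (x + 2)·det([[x + 2, -1, 0], [0, x + 2, 0], [-1, 0, x + 2]]) - (-1)·det([[0, -1, 0], [0, x + 2, 0], [0, 0, x + 2]]) + (0)·det([[0, x + 2, 0], [0, 0, 0], [0, -1, x + 2]]) - (0)·det([[0, x + 2, -1], [0, 0, x + 2], [0, -1, 0]]).

Evaluating gives χ_A(x) = x^4 + 8x^3 + 24x^2 + 32x + 16 = (x + 2)^4.

χ_A(x) = (x + 2)^4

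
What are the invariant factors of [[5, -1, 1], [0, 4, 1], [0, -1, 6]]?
The Jordan structure of A has elementary divisors (x - 5)^2, (x - 5). Arranging the block sizes at each eigenvalue in decreasing order and taking row products gives the invariant factors.

Invariant factors (smallest first, each dividing the next): x - 5, (x - 5)^2.

Check: the last factor (x - 5)^2 is the minimal polynomial, and the product (x - 5)^3 is the characteristic polynomial.

x - 5, (x - 5)^2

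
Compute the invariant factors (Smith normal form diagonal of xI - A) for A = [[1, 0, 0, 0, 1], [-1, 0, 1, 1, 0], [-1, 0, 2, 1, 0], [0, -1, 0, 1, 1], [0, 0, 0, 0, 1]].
(x - 1)^2, (x - 1)^3

The Jordan structure of A has elementary divisors (x - 1)^3, (x - 1)^2. Arranging the block sizes at each eigenvalue in decreasing order and taking row products gives the invariant factors.

Invariant factors (smallest first, each dividing the next): (x - 1)^2, (x - 1)^3.

Check: the last factor (x - 1)^3 is the minimal polynomial, and the product (x - 1)^5 is the characteristic polynomial.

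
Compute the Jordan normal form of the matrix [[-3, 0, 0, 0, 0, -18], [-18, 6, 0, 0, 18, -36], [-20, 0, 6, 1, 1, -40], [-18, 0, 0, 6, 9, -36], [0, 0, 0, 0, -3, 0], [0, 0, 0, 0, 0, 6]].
The characteristic polynomial is det(xI - A) = (x - 6)^4(x + 3)^2, so the eigenvalues are -3 (algebraic multiplicity 2), 6 (algebraic multiplicity 4).

For λ = -3: rank(A + 3I) = 4. The eigenspace has dimension 6 - 4 = 2, so there are 2 Jordan blocks; the rank sequence gives block sizes [1, 1].

For λ = 6: rank(A - 6I) = 3, rank((A - 6I)^2) = 2. The eigenspace has dimension 6 - 3 = 3, so there are 3 Jordan blocks; the rank sequence gives block sizes [2, 1, 1].

Assembling the blocks gives the Jordan form J above.

J = [[-3, 0, 0, 0, 0, 0], [0, -3, 0, 0, 0, 0], [0, 0, 6, 1, 0, 0], [0, 0, 0, 6, 0, 0], [0, 0, 0, 0, 6, 0], [0, 0, 0, 0, 0, 6]]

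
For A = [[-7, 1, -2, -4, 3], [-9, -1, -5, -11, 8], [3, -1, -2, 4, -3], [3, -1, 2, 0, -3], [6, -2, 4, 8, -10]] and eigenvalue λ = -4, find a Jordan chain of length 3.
v_1 = [[0, 2, 1, 0, 0]]^T, v_2 = [[0, 1, 0, 0, 0]]^T, v_3 = [[1, 3, -1, -1, -2]]^T

We seek v_1 ∈ ker((A + 4I)^3) \ ker((A + 4I)^2), then set v_{i+1} = (A + 4I) v_i.

One such chain is v_1 = [[0, 2, 1, 0, 0]]^T, v_2 = [[0, 1, 0, 0, 0]]^T, v_3 = [[1, 3, -1, -1, -2]]^T. Check: (A + 4I) v_3 = [[0, 0, 0, 0, 0]]^T = 0.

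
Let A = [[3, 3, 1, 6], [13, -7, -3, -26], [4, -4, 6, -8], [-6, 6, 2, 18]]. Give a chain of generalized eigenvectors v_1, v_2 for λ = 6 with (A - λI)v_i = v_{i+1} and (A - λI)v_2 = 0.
We seek v_1 ∈ ker((A - 6I)^2) \ ker(A - 6I), then set v_{i+1} = (A - 6I) v_i.

One such chain is v_1 = [[1, 1, 1, 0]]^T, v_2 = [[1, -3, 0, 2]]^T. Check: (A - 6I) v_2 = [[0, 0, 0, 0]]^T = 0.

v_1 = [[1, 1, 1, 0]]^T, v_2 = [[1, -3, 0, 2]]^T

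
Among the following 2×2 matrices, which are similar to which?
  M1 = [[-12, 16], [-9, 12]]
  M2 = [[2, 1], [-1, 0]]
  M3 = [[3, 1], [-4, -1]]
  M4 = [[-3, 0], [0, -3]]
Characteristic polynomials: χ_{M1} = x^2, χ_{M2} = (x - 1)^2, χ_{M3} = (x - 1)^2, χ_{M4} = (x + 3)^2.

{M1}: invariant factors x^2.

{M2, M3}: invariant factors (x - 1)^2.

{M4}: invariant factors x + 3, x + 3.

Matrices are similar if and only if their invariant-factor lists agree; the partition into similarity classes is {M1}, {M2, M3}, {M4}.

3 classes: {M1}, {M2, M3}, {M4}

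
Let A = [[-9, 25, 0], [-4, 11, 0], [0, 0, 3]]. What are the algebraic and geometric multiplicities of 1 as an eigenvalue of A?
The characteristic polynomial is (x - 3)(x - 1)^2, so the factor x - 1 appears with exponent 2: the algebraic multiplicity is 2.

rank(A - I) = 2, so the eigenspace has dimension 3 - 2 = 1: the geometric multiplicity is 1.

Since 1 < 2, A is not diagonalizable.

algebraic multiplicity 2, geometric multiplicity 1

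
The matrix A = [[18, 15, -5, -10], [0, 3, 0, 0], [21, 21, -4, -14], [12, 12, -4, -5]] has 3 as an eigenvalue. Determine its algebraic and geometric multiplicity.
algebraic multiplicity 4, geometric multiplicity 3

The characteristic polynomial is (x - 3)^4, so the factor x - 3 appears with exponent 4: the algebraic multiplicity is 4.

rank(A - 3I) = 1, so the eigenspace has dimension 4 - 1 = 3: the geometric multiplicity is 3.

Since 3 < 4, A is not diagonalizable.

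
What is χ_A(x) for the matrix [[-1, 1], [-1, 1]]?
xI - A = [[x + 1, -1], [1, x - 1]].

Expanding det(xI - A) along the first row:
det(xI - A) = + (x + 1)·det([[x - 1]]) - (-1)·det([[1]]).

Evaluating gives χ_A(x) = x^2.

χ_A(x) = x^2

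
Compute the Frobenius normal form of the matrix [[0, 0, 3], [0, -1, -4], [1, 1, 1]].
R = [[0, 0, 3], [1, 0, 0], [0, 1, 0]]

The invariant factors of A (the non-unit diagonal entries of the Smith normal form of xI - A over ℚ[x]) are x^3 - 3, each dividing the next. The characteristic polynomial is their product, x^3 - 3.

The rational canonical form is the block-diagonal matrix of companion matrices C(f_i):
R = [[0, 0, 3], [1, 0, 0], [0, 1, 0]].

Note the characteristic polynomial does not split into linear factors over ℚ, so A has no Jordan form over ℚ; the rational canonical form exists over any field.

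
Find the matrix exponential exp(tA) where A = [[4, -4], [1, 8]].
A has Jordan form J = [[6, 1], [0, 6]] with A = PJP^{-1}, so e^{tA} = P e^{tJ} P^{-1}.

For a Jordan block J_k(λ), e^{tJ_k(λ)} = e^{λt} · (I + tN + t^2 N^2/2! + ... + t^{k-1} N^{k-1}/(k-1)!) where N is the nilpotent superdiagonal part.

Assembling the blocks and conjugating back gives the entries of e^{tA} as shown above.

e^{tA} = [[(1 - 2*t)*e^{6*t}, -4*t*e^{6*t}], [t*e^{6*t}, (2*t + 1)*e^{6*t}]]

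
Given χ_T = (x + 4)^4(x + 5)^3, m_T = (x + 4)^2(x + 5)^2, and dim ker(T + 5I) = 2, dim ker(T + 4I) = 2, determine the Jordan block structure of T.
Jordan blocks: (-5, 2), (-5, 1), (-4, 2), (-4, 2)

λ = -5: algebraic multiplicity 3 (exponent in χ_T), largest block size 2 (exponent in m_T), 2 blocks (geometric multiplicity). These force block sizes [2, 1].
λ = -4: algebraic multiplicity 4 (exponent in χ_T), largest block size 2 (exponent in m_T), 2 blocks (geometric multiplicity). These force block sizes [2, 2].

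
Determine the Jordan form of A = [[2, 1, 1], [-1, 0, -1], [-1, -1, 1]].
J = [[1, 1, 0], [0, 1, 1], [0, 0, 1]]

The characteristic polynomial is det(xI - A) = (x - 1)^3, so the eigenvalues are 1 (algebraic multiplicity 3).

For λ = 1: rank(A - I) = 2, rank((A - I)^2) = 1, rank((A - I)^3) = 0. The eigenspace has dimension 3 - 2 = 1, so there is 1 Jordan block; the rank sequence gives block sizes [3].

Assembling the blocks gives the Jordan form J above.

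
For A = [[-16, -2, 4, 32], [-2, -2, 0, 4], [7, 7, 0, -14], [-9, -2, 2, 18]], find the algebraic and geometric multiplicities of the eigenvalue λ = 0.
algebraic multiplicity 4, geometric multiplicity 2

The characteristic polynomial is x^4, so the factor x appears with exponent 4: the algebraic multiplicity is 4.

rank(A) = 2, so the eigenspace has dimension 4 - 2 = 2: the geometric multiplicity is 2.

Since 2 < 4, A is not diagonalizable.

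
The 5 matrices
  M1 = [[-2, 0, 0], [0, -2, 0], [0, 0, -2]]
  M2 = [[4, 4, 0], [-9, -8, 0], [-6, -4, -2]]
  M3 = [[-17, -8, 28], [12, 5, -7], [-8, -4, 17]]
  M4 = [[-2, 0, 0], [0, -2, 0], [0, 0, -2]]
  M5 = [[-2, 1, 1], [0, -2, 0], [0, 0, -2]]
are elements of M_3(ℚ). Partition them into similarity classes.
Characteristic polynomials: χ_{M1} = (x + 2)^3, χ_{M2} = (x + 2)^3, χ_{M3} = (x - 3)^2(x + 1), χ_{M4} = (x + 2)^3, χ_{M5} = (x + 2)^3.

{M1, M4}: invariant factors x + 2, x + 2, x + 2.

{M2, M5}: invariant factors x + 2, (x + 2)^2.

{M3}: invariant factors (x - 3)^2(x + 1).

Matrices are similar if and only if their invariant-factor lists agree; the partition into similarity classes is {M1, M4}, {M2, M5}, {M3}.

3 classes: {M1, M4}, {M2, M5}, {M3}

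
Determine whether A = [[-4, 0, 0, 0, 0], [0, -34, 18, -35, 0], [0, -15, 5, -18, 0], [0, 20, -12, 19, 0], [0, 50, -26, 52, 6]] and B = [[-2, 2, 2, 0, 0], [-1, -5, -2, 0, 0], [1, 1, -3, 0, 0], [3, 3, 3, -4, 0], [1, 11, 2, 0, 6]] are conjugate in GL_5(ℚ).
Yes.

Two matrices over a field are similar if and only if they have the same invariant factors.

Both A and B have characteristic polynomial (x - 6)(x + 3)^2(x + 4)^2 and minimal polynomial (x - 6)(x + 3)^2(x + 4). Computing further, both have invariant factors x + 4, (x - 6)(x + 3)^2(x + 4). Hence A and B are similar.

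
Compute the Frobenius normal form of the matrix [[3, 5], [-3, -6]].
The invariant factors of A (the non-unit diagonal entries of the Smith normal form of xI - A over ℚ[x]) are x^2 + 3x - 3, each dividing the next. The characteristic polynomial is their product, x^2 + 3x - 3.

The rational canonical form is the block-diagonal matrix of companion matrices C(f_i):
R = [[0, 3], [1, -3]].

Note the characteristic polynomial does not split into linear factors over ℚ, so A has no Jordan form over ℚ; the rational canonical form exists over any field.

R = [[0, 3], [1, -3]]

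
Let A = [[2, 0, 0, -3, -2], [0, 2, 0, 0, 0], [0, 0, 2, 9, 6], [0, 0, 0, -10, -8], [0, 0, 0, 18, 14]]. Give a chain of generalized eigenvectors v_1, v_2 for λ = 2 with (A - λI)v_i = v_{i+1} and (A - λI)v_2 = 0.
We seek v_1 ∈ ker((A - 2I)^2) \ ker(A - 2I), then set v_{i+1} = (A - 2I) v_i.

One such chain is v_1 = [[-1, 0, 0, 1, -2]]^T, v_2 = [[1, 0, -3, 4, -6]]^T. Check: (A - 2I) v_2 = [[0, 0, 0, 0, 0]]^T = 0.

v_1 = [[-1, 0, 0, 1, -2]]^T, v_2 = [[1, 0, -3, 4, -6]]^T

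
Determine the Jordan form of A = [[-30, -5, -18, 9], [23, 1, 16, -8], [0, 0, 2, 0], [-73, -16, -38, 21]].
The characteristic polynomial is det(xI - A) = (x - 2)^2(x + 5)^2, so the eigenvalues are -5 (algebraic multiplicity 2), 2 (algebraic multiplicity 2).

For λ = -5: rank(A + 5I) = 3, rank((A + 5I)^2) = 2. The eigenspace has dimension 4 - 3 = 1, so there is 1 Jordan block; the rank sequence gives block sizes [2].

For λ = 2: rank(A - 2I) = 2. The eigenspace has dimension 4 - 2 = 2, so there are 2 Jordan blocks; the rank sequence gives block sizes [1, 1].

Assembling the blocks gives the Jordan form J above.

J = [[-5, 1, 0, 0], [0, -5, 0, 0], [0, 0, 2, 0], [0, 0, 0, 2]]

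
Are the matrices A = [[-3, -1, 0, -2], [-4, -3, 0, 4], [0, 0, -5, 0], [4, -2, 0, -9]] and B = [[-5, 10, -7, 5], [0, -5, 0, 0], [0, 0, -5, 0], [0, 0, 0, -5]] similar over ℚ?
Yes.

Two matrices over a field are similar if and only if they have the same invariant factors.

Both A and B have characteristic polynomial (x + 5)^4 and minimal polynomial (x + 5)^2. Computing further, both have invariant factors x + 5, x + 5, (x + 5)^2. Hence A and B are similar.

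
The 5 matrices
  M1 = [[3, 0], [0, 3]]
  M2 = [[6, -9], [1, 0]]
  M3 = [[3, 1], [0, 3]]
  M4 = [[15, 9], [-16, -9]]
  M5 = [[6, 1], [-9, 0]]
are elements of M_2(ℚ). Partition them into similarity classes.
Characteristic polynomials: χ_{M1} = (x - 3)^2, χ_{M2} = (x - 3)^2, χ_{M3} = (x - 3)^2, χ_{M4} = (x - 3)^2, χ_{M5} = (x - 3)^2.

{M1}: invariant factors x - 3, x - 3.

{M2, M3, M4, M5}: invariant factors (x - 3)^2.

Matrices are similar if and only if their invariant-factor lists agree; the partition into similarity classes is {M1}, {M2, M3, M4, M5}.

2 classes: {M1}, {M2, M3, M4, M5}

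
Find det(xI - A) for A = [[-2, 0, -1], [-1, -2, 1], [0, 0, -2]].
xI - A = [[x + 2, 0, 1], [1, x + 2, -1], [0, 0, x + 2]].

Expanding det(xI - A) along the first row:
det(xI - A) = + (x + 2)·det([[x + 2, -1], [0, x + 2]]) - (0)·det([[1, -1], [0, x + 2]]) + (1)·det([[1, x + 2], [0, 0]]).

Evaluating gives χ_A(x) = x^3 + 6x^2 + 12x + 8 = (x + 2)^3.

χ_A(x) = (x + 2)^3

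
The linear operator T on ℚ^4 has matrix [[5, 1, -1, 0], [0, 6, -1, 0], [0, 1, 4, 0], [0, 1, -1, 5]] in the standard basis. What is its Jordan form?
The characteristic polynomial is det(xI - A) = (x - 5)^4, so the eigenvalues are 5 (algebraic multiplicity 4).

For λ = 5: rank(A - 5I) = 1, rank((A - 5I)^2) = 0. The eigenspace has dimension 4 - 1 = 3, so there are 3 Jordan blocks; the rank sequence gives block sizes [2, 1, 1].

Assembling the blocks gives the Jordan form J above.

J = [[5, 1, 0, 0], [0, 5, 0, 0], [0, 0, 5, 0], [0, 0, 0, 5]]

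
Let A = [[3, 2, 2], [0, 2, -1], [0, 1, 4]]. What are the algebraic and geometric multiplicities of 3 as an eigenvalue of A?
The characteristic polynomial is (x - 3)^3, so the factor x - 3 appears with exponent 3: the algebraic multiplicity is 3.

rank(A - 3I) = 1, so the eigenspace has dimension 3 - 1 = 2: the geometric multiplicity is 2.

Since 2 < 3, A is not diagonalizable.

algebraic multiplicity 3, geometric multiplicity 2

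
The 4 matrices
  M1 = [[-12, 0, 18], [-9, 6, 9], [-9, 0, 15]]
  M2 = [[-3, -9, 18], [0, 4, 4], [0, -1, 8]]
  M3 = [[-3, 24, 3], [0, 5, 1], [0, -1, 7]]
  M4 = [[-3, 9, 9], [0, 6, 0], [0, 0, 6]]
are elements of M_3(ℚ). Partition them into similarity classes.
2 classes: {M1, M4}, {M2, M3}

Characteristic polynomials: χ_{M1} = (x - 6)^2(x + 3), χ_{M2} = (x - 6)^2(x + 3), χ_{M3} = (x - 6)^2(x + 3), χ_{M4} = (x - 6)^2(x + 3).

{M1, M4}: invariant factors x - 6, (x - 6)(x + 3).

{M2, M3}: invariant factors (x - 6)^2(x + 3).

Matrices are similar if and only if their invariant-factor lists agree; the partition into similarity classes is {M1, M4}, {M2, M3}.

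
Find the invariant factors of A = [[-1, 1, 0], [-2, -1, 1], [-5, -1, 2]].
The Jordan structure of A has elementary divisors x^3. Arranging the block sizes at each eigenvalue in decreasing order and taking row products gives the invariant factors.

Invariant factors (smallest first, each dividing the next): x^3.

Check: the last factor x^3 is the minimal polynomial, and the product x^3 is the characteristic polynomial.

x^3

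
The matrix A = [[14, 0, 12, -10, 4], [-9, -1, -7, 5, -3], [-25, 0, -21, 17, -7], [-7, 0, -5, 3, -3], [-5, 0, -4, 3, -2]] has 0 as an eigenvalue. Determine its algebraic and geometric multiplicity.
algebraic multiplicity 1, geometric multiplicity 1

The characteristic polynomial is x(x + 1)^3(x + 4), so the factor x appears with exponent 1: the algebraic multiplicity is 1.

rank(A) = 4, so the eigenspace has dimension 5 - 4 = 1: the geometric multiplicity is 1.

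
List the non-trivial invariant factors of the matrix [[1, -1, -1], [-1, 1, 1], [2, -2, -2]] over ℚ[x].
The Jordan structure of A has elementary divisors x^2, x. Arranging the block sizes at each eigenvalue in decreasing order and taking row products gives the invariant factors.

Invariant factors (smallest first, each dividing the next): x, x^2.

Check: the last factor x^2 is the minimal polynomial, and the product x^3 is the characteristic polynomial.

x, x^2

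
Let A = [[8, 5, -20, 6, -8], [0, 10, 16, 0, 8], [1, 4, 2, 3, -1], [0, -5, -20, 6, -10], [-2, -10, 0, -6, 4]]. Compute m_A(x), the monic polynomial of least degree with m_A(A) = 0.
The characteristic polynomial factors as (x - 6)^5. The minimal polynomial is ∏(x - λ)^{k_λ} where k_λ is the size of the largest Jordan block at λ.

For λ = 6: rank(A - 6I) = 2, and the largest Jordan block has size 2 (the smallest k with rank((A - 6I)^k) = rank((A - 6I)^(k+1))).

So m_A(x) = (x - 6)^2.

m_A(x) = (x - 6)^2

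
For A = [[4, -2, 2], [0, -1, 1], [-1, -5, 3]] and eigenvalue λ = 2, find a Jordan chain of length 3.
We seek v_1 ∈ ker((A - 2I)^3) \ ker((A - 2I)^2), then set v_{i+1} = (A - 2I) v_i.

One such chain is v_1 = [[-1, 0, 1]]^T, v_2 = [[0, 1, 2]]^T, v_3 = [[2, -1, -3]]^T. Check: (A - 2I) v_3 = [[0, 0, 0]]^T = 0.

v_1 = [[-1, 0, 1]]^T, v_2 = [[0, 1, 2]]^T, v_3 = [[2, -1, -3]]^T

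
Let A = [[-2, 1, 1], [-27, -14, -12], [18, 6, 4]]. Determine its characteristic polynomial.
xI - A = [[x + 2, -1, -1], [27, x + 14, 12], [-18, -6, x - 4]].

Expanding det(xI - A) along the first row:
det(xI - A) = + (x + 2)·det([[x + 14, 12], [-6, x - 4]]) - (-1)·det([[27, 12], [-18, x - 4]]) + (-1)·det([[27, x + 14], [-18, -6]]).

Evaluating gives χ_A(x) = x^3 + 12x^2 + 45x + 50 = (x + 2)(x + 5)^2.

χ_A(x) = (x + 2)(x + 5)^2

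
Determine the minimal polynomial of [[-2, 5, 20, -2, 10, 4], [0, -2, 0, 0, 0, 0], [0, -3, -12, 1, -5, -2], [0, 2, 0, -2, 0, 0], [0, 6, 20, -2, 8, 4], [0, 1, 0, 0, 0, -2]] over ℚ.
m_A(x) = (x + 2)^2

The characteristic polynomial factors as (x + 2)^6. The minimal polynomial is ∏(x - λ)^{k_λ} where k_λ is the size of the largest Jordan block at λ.

For λ = -2: rank(A + 2I) = 2, and the largest Jordan block has size 2 (the smallest k with rank((A + 2I)^k) = rank((A + 2I)^(k+1))).

So m_A(x) = (x + 2)^2.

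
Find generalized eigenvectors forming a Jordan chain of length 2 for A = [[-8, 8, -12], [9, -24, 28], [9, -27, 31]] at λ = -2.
v_1 = [[1, -2, -2]]^T, v_2 = [[2, -3, -3]]^T

We seek v_1 ∈ ker((A + 2I)^2) \ ker(A + 2I), then set v_{i+1} = (A + 2I) v_i.

One such chain is v_1 = [[1, -2, -2]]^T, v_2 = [[2, -3, -3]]^T. Check: (A + 2I) v_2 = [[0, 0, 0]]^T = 0.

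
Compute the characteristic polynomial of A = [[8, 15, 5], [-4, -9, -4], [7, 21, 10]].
xI - A = [[x - 8, -15, -5], [4, x + 9, 4], [-7, -21, x - 10]].

Expanding det(xI - A) along the first row:
det(xI - A) = + (x - 8)·det([[x + 9, 4], [-21, x - 10]]) - (-15)·det([[4, 4], [-7, x - 10]]) + (-5)·det([[4, x + 9], [-7, -21]]).

Evaluating gives χ_A(x) = x^3 - 9x^2 + 27x - 27 = (x - 3)^3.

χ_A(x) = (x - 3)^3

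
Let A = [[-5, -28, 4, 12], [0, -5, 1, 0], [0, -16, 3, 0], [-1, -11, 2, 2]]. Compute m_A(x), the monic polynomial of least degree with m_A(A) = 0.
The characteristic polynomial factors as (x + 1)^3(x + 2). The minimal polynomial is ∏(x - λ)^{k_λ} where k_λ is the size of the largest Jordan block at λ.

For λ = -2: rank(A + 2I) = 3, and the largest Jordan block has size 1 (the smallest k with rank((A + 2I)^k) = rank((A + 2I)^(k+1))).
For λ = -1: rank(A + I) = 2, and the largest Jordan block has size 2 (the smallest k with rank((A + I)^k) = rank((A + I)^(k+1))).

So m_A(x) = (x + 1)^2(x + 2).

m_A(x) = (x + 1)^2(x + 2)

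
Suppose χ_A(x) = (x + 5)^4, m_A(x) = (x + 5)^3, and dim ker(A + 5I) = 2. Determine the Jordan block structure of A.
λ = -5: algebraic multiplicity 4 (exponent in χ_A), largest block size 3 (exponent in m_A), 2 blocks (geometric multiplicity). These force block sizes [3, 1].

Jordan blocks: (-5, 3), (-5, 1)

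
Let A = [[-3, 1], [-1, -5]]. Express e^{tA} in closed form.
e^{tA} = [[(t + 1)*e^{-4*t}, t*e^{-4*t}], [-t*e^{-4*t}, (1 - t)*e^{-4*t}]]

A has Jordan form J = [[-4, 1], [0, -4]] with A = PJP^{-1}, so e^{tA} = P e^{tJ} P^{-1}.

For a Jordan block J_k(λ), e^{tJ_k(λ)} = e^{λt} · (I + tN + t^2 N^2/2! + ... + t^{k-1} N^{k-1}/(k-1)!) where N is the nilpotent superdiagonal part.

Assembling the blocks and conjugating back gives the entries of e^{tA} as shown above.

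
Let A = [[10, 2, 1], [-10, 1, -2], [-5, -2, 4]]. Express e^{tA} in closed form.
e^{tA} = [[(5*t + 1)*e^{5*t}, 2*t*e^{5*t}, t*e^{5*t}], [-10*t*e^{5*t}, (1 - 4*t)*e^{5*t}, -2*t*e^{5*t}], [-5*t*e^{5*t}, -2*t*e^{5*t}, (1 - t)*e^{5*t}]]

A has Jordan form J = [[5, 1, 0], [0, 5, 0], [0, 0, 5]] with A = PJP^{-1}, so e^{tA} = P e^{tJ} P^{-1}.

For a Jordan block J_k(λ), e^{tJ_k(λ)} = e^{λt} · (I + tN + t^2 N^2/2! + ... + t^{k-1} N^{k-1}/(k-1)!) where N is the nilpotent superdiagonal part.

Assembling the blocks and conjugating back gives the entries of e^{tA} as shown above.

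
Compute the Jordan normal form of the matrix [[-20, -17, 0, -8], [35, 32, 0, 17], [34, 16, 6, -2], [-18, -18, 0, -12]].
The characteristic polynomial is det(xI - A) = (x - 6)^2(x + 3)^2, so the eigenvalues are -3 (algebraic multiplicity 2), 6 (algebraic multiplicity 2).

For λ = -3: rank(A + 3I) = 3, rank((A + 3I)^2) = 2. The eigenspace has dimension 4 - 3 = 1, so there is 1 Jordan block; the rank sequence gives block sizes [2].

For λ = 6: rank(A - 6I) = 2. The eigenspace has dimension 4 - 2 = 2, so there are 2 Jordan blocks; the rank sequence gives block sizes [1, 1].

Assembling the blocks gives the Jordan form J above.

J = [[-3, 1, 0, 0], [0, -3, 0, 0], [0, 0, 6, 0], [0, 0, 0, 6]]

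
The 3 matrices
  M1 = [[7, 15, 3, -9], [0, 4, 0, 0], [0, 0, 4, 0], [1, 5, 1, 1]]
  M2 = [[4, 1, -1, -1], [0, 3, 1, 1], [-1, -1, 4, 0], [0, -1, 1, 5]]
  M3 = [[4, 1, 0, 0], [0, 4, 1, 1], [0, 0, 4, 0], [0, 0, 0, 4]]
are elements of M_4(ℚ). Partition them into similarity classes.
2 classes: {M1}, {M2, M3}

Characteristic polynomials: χ_{M1} = (x - 4)^4, χ_{M2} = (x - 4)^4, χ_{M3} = (x - 4)^4.

{M1}: invariant factors x - 4, x - 4, (x - 4)^2.

{M2, M3}: invariant factors x - 4, (x - 4)^3.

Matrices are similar if and only if their invariant-factor lists agree; the partition into similarity classes is {M1}, {M2, M3}.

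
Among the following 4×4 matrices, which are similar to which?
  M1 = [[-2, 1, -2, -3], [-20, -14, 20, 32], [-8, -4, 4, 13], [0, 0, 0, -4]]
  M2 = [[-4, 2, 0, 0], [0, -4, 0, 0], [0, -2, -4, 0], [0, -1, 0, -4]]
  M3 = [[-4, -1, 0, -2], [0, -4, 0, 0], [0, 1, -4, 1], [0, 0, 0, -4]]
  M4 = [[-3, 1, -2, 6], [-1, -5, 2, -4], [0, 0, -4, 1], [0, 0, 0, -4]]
Characteristic polynomials: χ_{M1} = (x + 4)^4, χ_{M2} = (x + 4)^4, χ_{M3} = (x + 4)^4, χ_{M4} = (x + 4)^4.

{M1, M3, M4}: invariant factors (x + 4)^2, (x + 4)^2.

{M2}: invariant factors x + 4, x + 4, (x + 4)^2.

Matrices are similar if and only if their invariant-factor lists agree; the partition into similarity classes is {M1, M3, M4}, {M2}.

2 classes: {M1, M3, M4}, {M2}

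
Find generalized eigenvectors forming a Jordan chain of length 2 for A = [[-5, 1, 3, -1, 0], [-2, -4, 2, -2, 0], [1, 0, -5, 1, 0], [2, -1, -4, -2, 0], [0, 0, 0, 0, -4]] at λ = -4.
v_1 = [[0, 1, 0, 0, 0]]^T, v_2 = [[1, 0, 0, -1, 0]]^T

We seek v_1 ∈ ker((A + 4I)^2) \ ker(A + 4I), then set v_{i+1} = (A + 4I) v_i.

One such chain is v_1 = [[0, 1, 0, 0, 0]]^T, v_2 = [[1, 0, 0, -1, 0]]^T. Check: (A + 4I) v_2 = [[0, 0, 0, 0, 0]]^T = 0.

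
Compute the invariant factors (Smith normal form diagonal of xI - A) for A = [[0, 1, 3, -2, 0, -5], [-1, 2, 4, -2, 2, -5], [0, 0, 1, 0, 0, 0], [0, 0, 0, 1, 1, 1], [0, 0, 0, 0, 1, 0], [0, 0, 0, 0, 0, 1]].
The Jordan structure of A has elementary divisors (x - 1)^3, (x - 1)^2, (x - 1). Arranging the block sizes at each eigenvalue in decreasing order and taking row products gives the invariant factors.

Invariant factors (smallest first, each dividing the next): x - 1, (x - 1)^2, (x - 1)^3.

Check: the last factor (x - 1)^3 is the minimal polynomial, and the product (x - 1)^6 is the characteristic polynomial.

x - 1, (x - 1)^2, (x - 1)^3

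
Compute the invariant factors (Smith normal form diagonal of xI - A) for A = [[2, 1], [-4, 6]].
The Jordan structure of A has elementary divisors (x - 4)^2. Arranging the block sizes at each eigenvalue in decreasing order and taking row products gives the invariant factors.

Invariant factors (smallest first, each dividing the next): (x - 4)^2.

Check: the last factor (x - 4)^2 is the minimal polynomial, and the product (x - 4)^2 is the characteristic polynomial.

(x - 4)^2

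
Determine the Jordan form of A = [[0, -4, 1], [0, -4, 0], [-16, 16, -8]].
J = [[-4, 1, 0], [0, -4, 0], [0, 0, -4]]

The characteristic polynomial is det(xI - A) = (x + 4)^3, so the eigenvalues are -4 (algebraic multiplicity 3).

For λ = -4: rank(A + 4I) = 1, rank((A + 4I)^2) = 0. The eigenspace has dimension 3 - 1 = 2, so there are 2 Jordan blocks; the rank sequence gives block sizes [2, 1].

Assembling the blocks gives the Jordan form J above.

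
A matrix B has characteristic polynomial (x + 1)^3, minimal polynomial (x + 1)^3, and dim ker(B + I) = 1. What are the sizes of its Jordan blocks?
λ = -1: algebraic multiplicity 3 (exponent in χ_B), largest block size 3 (exponent in m_B), 1 block (geometric multiplicity). This forces block sizes [3].

Jordan blocks: (-1, 3)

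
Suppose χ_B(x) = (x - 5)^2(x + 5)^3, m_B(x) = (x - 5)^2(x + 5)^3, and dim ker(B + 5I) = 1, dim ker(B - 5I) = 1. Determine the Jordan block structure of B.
Jordan blocks: (-5, 3), (5, 2)

λ = -5: algebraic multiplicity 3 (exponent in χ_B), largest block size 3 (exponent in m_B), 1 block (geometric multiplicity). This forces block sizes [3].
λ = 5: algebraic multiplicity 2 (exponent in χ_B), largest block size 2 (exponent in m_B), 1 block (geometric multiplicity). This forces block sizes [2].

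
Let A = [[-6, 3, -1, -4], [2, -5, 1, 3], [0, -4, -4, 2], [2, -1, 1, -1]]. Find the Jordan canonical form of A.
J = [[-4, 1, 0, 0], [0, -4, 1, 0], [0, 0, -4, 0], [0, 0, 0, -4]]

The characteristic polynomial is det(xI - A) = (x + 4)^4, so the eigenvalues are -4 (algebraic multiplicity 4).

For λ = -4: rank(A + 4I) = 2, rank((A + 4I)^2) = 1, rank((A + 4I)^3) = 0. The eigenspace has dimension 4 - 2 = 2, so there are 2 Jordan blocks; the rank sequence gives block sizes [3, 1].

Assembling the blocks gives the Jordan form J above.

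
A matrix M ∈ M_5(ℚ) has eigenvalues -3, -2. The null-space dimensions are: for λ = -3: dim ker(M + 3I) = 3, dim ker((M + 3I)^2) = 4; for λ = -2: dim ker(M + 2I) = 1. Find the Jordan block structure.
Jordan blocks: (-3, 2), (-3, 1), (-3, 1), (-2, 1)

λ = -3: successive nullity increments [3, 1] count blocks of size ≥ k; block sizes are [2, 1, 1].
λ = -2: successive nullity increments [1] count blocks of size ≥ k; block sizes are [1].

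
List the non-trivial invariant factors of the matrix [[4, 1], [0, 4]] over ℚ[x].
The Jordan structure of A has elementary divisors (x - 4)^2. Arranging the block sizes at each eigenvalue in decreasing order and taking row products gives the invariant factors.

Invariant factors (smallest first, each dividing the next): (x - 4)^2.

Check: the last factor (x - 4)^2 is the minimal polynomial, and the product (x - 4)^2 is the characteristic polynomial.

(x - 4)^2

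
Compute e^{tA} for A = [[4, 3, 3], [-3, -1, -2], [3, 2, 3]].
e^{tA} = [[e^{4*t}, e^{4*t} - e^{t}, e^{4*t} - e^{t}], [-e^{4*t} + e^{t}, (t - e^{3*t} + 2)*e^{t}, (t - e^{3*t} + 1)*e^{t}], [e^{4*t} - e^{t}, (-t + e^{3*t} - 1)*e^{t}, (-t + e^{3*t})*e^{t}]]

A has Jordan form J = [[1, 1, 0], [0, 1, 0], [0, 0, 4]] with A = PJP^{-1}, so e^{tA} = P e^{tJ} P^{-1}.

For a Jordan block J_k(λ), e^{tJ_k(λ)} = e^{λt} · (I + tN + t^2 N^2/2! + ... + t^{k-1} N^{k-1}/(k-1)!) where N is the nilpotent superdiagonal part.

Assembling the blocks and conjugating back gives the entries of e^{tA} as shown above.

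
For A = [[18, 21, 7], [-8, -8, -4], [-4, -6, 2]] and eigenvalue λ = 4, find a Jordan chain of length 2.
v_1 = [[-1, 1, 0]]^T, v_2 = [[7, -4, -2]]^T

We seek v_1 ∈ ker((A - 4I)^2) \ ker(A - 4I), then set v_{i+1} = (A - 4I) v_i.

One such chain is v_1 = [[-1, 1, 0]]^T, v_2 = [[7, -4, -2]]^T. Check: (A - 4I) v_2 = [[0, 0, 0]]^T = 0.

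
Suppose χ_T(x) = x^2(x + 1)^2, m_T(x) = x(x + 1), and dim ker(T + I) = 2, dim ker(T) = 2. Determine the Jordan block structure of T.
Jordan blocks: (-1, 1), (-1, 1), (0, 1), (0, 1)

λ = -1: algebraic multiplicity 2 (exponent in χ_T), largest block size 1 (exponent in m_T), 2 blocks (geometric multiplicity). These force block sizes [1, 1].
λ = 0: algebraic multiplicity 2 (exponent in χ_T), largest block size 1 (exponent in m_T), 2 blocks (geometric multiplicity). These force block sizes [1, 1].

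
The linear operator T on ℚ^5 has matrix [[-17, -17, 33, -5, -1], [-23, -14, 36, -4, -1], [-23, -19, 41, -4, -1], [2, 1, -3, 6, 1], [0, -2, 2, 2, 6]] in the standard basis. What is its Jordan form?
The characteristic polynomial is det(xI - A) = (x - 6)^3(x - 5)(x + 1), so the eigenvalues are -1 (algebraic multiplicity 1), 5 (algebraic multiplicity 1), 6 (algebraic multiplicity 3).

For λ = -1: algebraic multiplicity 1 gives one 1×1 block.

For λ = 5: algebraic multiplicity 1 gives one 1×1 block.

For λ = 6: rank(A - 6I) = 4, rank((A - 6I)^2) = 3, rank((A - 6I)^3) = 2. The eigenspace has dimension 5 - 4 = 1, so there is 1 Jordan block; the rank sequence gives block sizes [3].

Assembling the blocks gives the Jordan form J above.

J = [[-1, 0, 0, 0, 0], [0, 5, 0, 0, 0], [0, 0, 6, 1, 0], [0, 0, 0, 6, 1], [0, 0, 0, 0, 6]]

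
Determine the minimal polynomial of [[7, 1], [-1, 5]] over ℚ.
m_A(x) = (x - 6)^2

The characteristic polynomial factors as (x - 6)^2. The minimal polynomial is ∏(x - λ)^{k_λ} where k_λ is the size of the largest Jordan block at λ.

For λ = 6: rank(A - 6I) = 1, and the largest Jordan block has size 2 (the smallest k with rank((A - 6I)^k) = rank((A - 6I)^(k+1))).

So m_A(x) = (x - 6)^2.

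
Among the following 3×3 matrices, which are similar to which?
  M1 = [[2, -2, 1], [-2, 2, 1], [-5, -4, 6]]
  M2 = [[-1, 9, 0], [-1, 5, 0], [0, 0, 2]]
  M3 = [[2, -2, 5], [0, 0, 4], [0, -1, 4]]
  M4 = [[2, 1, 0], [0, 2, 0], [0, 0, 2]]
Characteristic polynomials: χ_{M1} = (x - 4)(x - 3)^2, χ_{M2} = (x - 2)^3, χ_{M3} = (x - 2)^3, χ_{M4} = (x - 2)^3.

{M1}: invariant factors (x - 4)(x - 3)^2.

{M2, M4}: invariant factors x - 2, (x - 2)^2.

{M3}: invariant factors (x - 2)^3.

Matrices are similar if and only if their invariant-factor lists agree; the partition into similarity classes is {M1}, {M2, M4}, {M3}.

3 classes: {M1}, {M2, M4}, {M3}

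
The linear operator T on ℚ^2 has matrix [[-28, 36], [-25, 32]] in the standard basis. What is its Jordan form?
J = [[2, 1], [0, 2]]

The characteristic polynomial is det(xI - A) = (x - 2)^2, so the eigenvalues are 2 (algebraic multiplicity 2).

For λ = 2: rank(A - 2I) = 1, rank((A - 2I)^2) = 0. The eigenspace has dimension 2 - 1 = 1, so there is 1 Jordan block; the rank sequence gives block sizes [2].

Assembling the blocks gives the Jordan form J above.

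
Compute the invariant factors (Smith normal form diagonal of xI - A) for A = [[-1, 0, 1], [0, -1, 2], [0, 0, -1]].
x + 1, (x + 1)^2

The Jordan structure of A has elementary divisors (x + 1)^2, (x + 1). Arranging the block sizes at each eigenvalue in decreasing order and taking row products gives the invariant factors.

Invariant factors (smallest first, each dividing the next): x + 1, (x + 1)^2.

Check: the last factor (x + 1)^2 is the minimal polynomial, and the product (x + 1)^3 is the characteristic polynomial.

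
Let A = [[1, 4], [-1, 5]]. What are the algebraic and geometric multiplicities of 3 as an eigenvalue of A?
The characteristic polynomial is (x - 3)^2, so the factor x - 3 appears with exponent 2: the algebraic multiplicity is 2.

rank(A - 3I) = 1, so the eigenspace has dimension 2 - 1 = 1: the geometric multiplicity is 1.

Since 1 < 2, A is not diagonalizable.

algebraic multiplicity 2, geometric multiplicity 1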